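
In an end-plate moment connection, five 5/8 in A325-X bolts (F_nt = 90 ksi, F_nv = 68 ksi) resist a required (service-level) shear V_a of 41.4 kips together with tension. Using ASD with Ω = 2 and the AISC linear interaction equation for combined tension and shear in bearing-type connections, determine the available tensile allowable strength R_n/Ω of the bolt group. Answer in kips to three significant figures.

A_b = π·0.625²/4 = 0.3068 in²; f_rv = 41.4 / (5 × 0.3068) = 26.99 ksi.
F'_nt = 1.3 F_nt − (Ω F_nt / F_nv) f_rv = 1.3·90 − (2·90/68)·26.99 = 45.56 ksi, capped at F_nt → F'_nt = 45.56 ksi.
R_n = F'_nt · A_b · n = 45.56 × 0.3068 × 5 = 69.89 kips.
Allowable strength R_n/Ω = 69.89 / 2 = 34.9 kips.

34.9 kips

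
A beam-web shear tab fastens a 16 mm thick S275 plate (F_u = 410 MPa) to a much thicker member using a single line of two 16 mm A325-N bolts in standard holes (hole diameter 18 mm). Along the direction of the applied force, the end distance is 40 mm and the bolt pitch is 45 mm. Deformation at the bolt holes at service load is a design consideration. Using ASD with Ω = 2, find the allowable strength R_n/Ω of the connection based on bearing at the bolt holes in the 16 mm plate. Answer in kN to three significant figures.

Per bolt r_n = 1.2 l_c t F_u ≤ 2.4 d t F_u; upper limit = 2.4 × 16 × 16 × 410 / 1000 = 251.9 kN.
Edge bolt: l_c = 40 − 18/2 = 31 mm → 1.2 × 31 × 16 × 410 / 1000 = 244 → r_n = 244 kN.
Interior bolts: l_c = 45 − 18 = 27 mm → 1.2 × 27 × 16 × 410 / 1000 = 212.5 → r_n = 212.5 kN.
R_n = 1 × 244 + 1 × 212.5 = 456.6 kN.
Allowable strength R_n/Ω = 456.6 / 2 = 228 kN.

228 kN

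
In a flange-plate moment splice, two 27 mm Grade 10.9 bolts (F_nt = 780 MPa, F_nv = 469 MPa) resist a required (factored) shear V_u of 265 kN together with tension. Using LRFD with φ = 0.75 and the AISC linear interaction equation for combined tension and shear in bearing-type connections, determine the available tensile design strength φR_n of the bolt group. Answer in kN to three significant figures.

A_b = π·27²/4 = 572.6 mm²; f_rv = 265 × 1000 / (2 × 572.6) = 231.4 MPa.
F'_nt = 1.3 F_nt − (F_nt / φF_nv) f_rv = 1.3·780 − (780/(0.75·469))·231.4 = 500.8 MPa, capped at F_nt → F'_nt = 500.8 MPa.
R_n = F'_nt · A_b · n = 500.8 × 572.6 × 2 / 1000 = 573.5 kN.
Design strength φR_n = 0.75 × 573.5 = 430 kN.

430 kN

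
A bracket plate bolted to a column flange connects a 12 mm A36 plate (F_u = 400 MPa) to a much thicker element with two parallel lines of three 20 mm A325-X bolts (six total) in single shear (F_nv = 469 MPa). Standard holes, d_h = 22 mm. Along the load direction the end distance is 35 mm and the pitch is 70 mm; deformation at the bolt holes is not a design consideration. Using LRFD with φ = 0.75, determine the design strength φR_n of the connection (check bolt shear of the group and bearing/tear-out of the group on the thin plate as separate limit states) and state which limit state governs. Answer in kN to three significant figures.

663 kN (bolt shear governs)

Bolt shear: A_b = π·20²/4 = 314.2 mm²; R_n = 469 × 314.2 × 6 × 1 / 1000 = 884 kN → 0.75 × 884 = 663 kN.
Bearing (1.5 l_c t F_u ≤ 3.0 d t F_u): upper limit = 3.0·20·12·400 / 1000 = 288 kN.
  Edge l_c = 35 − 22/2 = 24 → r_n = 172.8 kN; interior l_c = 70 − 22 = 48 → r_n = 288 kN.
  R_n,bearing = 2·172.8 + 4·288 = 1498 kN → 0.75 × 1498 = 1120 kN.
Bolt shear governs: 663 kN.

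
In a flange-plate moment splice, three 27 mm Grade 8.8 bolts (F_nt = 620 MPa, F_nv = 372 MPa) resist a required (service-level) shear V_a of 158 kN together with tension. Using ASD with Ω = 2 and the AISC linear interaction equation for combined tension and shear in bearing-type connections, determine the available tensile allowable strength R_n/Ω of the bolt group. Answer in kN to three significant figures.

A_b = π·27²/4 = 572.6 mm²; f_rv = 158 × 1000 / (3 × 572.6) = 91.99 MPa.
F'_nt = 1.3 F_nt − (Ω F_nt / F_nv) f_rv = 1.3·620 − (2·620/372)·91.99 = 499.4 MPa, capped at F_nt → F'_nt = 499.4 MPa.
R_n = F'_nt · A_b · n = 499.4 × 572.6 × 3 / 1000 = 857.8 kN.
Allowable strength R_n/Ω = 857.8 / 2 = 429 kN.

429 kN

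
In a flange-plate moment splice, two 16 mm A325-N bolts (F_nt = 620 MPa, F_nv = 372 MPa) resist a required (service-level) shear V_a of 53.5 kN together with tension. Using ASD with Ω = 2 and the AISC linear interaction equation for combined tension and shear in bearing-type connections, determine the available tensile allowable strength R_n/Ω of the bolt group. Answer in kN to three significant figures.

A_b = π·16²/4 = 201.1 mm²; f_rv = 53.5 × 1000 / (2 × 201.1) = 133 MPa.
F'_nt = 1.3 F_nt − (Ω F_nt / F_nv) f_rv = 1.3·620 − (2·620/372)·133 = 362.5 MPa, capped at F_nt → F'_nt = 362.5 MPa.
R_n = F'_nt · A_b · n = 362.5 × 201.1 × 2 / 1000 = 145.8 kN.
Allowable strength R_n/Ω = 145.8 / 2 = 72.9 kN.

72.9 kN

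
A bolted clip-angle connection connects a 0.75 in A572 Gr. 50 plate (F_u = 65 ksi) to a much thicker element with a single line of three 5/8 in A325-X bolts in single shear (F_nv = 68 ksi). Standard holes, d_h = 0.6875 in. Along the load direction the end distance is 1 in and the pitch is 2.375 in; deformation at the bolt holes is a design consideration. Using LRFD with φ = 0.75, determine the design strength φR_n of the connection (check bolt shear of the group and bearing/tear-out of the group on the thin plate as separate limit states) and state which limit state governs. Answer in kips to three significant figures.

46.9 kips (bolt shear governs)

Bolt shear: A_b = π·0.625²/4 = 0.3068 in²; R_n = 68 × 0.3068 × 3 × 1 = 62.59 kips → 0.75 × 62.59 = 46.9 kips.
Bearing (1.2 l_c t F_u ≤ 2.4 d t F_u): upper limit = 2.4·0.625·0.75·65 = 73.12 kips.
  Edge l_c = 1 − 0.6875/2 = 0.6562 → r_n = 38.39 kips; interior l_c = 2.375 − 0.6875 = 1.688 → r_n = 73.12 kips.
  R_n,bearing = 1·38.39 + 2·73.12 = 184.6 kips → 0.75 × 184.6 = 138 kips.
Bolt shear governs: 46.9 kips.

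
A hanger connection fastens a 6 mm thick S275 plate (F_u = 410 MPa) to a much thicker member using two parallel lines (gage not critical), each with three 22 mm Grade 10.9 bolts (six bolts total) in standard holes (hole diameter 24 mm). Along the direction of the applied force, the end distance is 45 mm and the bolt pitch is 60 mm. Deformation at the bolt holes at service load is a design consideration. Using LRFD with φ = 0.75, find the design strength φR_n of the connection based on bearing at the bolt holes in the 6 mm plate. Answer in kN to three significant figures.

465 kN

Per bolt r_n = 1.2 l_c t F_u ≤ 2.4 d t F_u; upper limit = 2.4 × 22 × 6 × 410 / 1000 = 129.9 kN.
Edge bolt: l_c = 45 − 24/2 = 33 mm → 1.2 × 33 × 6 × 410 / 1000 = 97.42 → r_n = 97.42 kN.
Interior bolts: l_c = 60 − 24 = 36 mm → 1.2 × 36 × 6 × 410 / 1000 = 106.3 → r_n = 106.3 kN.
R_n = 2 × 97.42 + 4 × 106.3 = 619.9 kN.
Design strength φR_n = 0.75 × 619.9 = 465 kN.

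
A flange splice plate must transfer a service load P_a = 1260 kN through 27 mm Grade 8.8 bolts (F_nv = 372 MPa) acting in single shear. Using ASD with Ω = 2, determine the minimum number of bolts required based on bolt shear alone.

12 bolts

A_b = π·27²/4 = 572.6 mm².
Per-bolt allowable strength R_n/Ω = 372 × 572.6 × 1 / 1000 / 2 = 106.5 kN.
n ≥ 1260 / 106.5 = 11.83 → use 12 bolts.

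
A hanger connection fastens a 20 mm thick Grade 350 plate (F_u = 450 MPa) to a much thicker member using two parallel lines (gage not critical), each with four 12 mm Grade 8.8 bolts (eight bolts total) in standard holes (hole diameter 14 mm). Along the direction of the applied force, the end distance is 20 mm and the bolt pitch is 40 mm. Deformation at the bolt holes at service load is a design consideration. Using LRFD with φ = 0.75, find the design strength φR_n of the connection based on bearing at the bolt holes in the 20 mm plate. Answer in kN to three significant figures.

1380 kN

Per bolt r_n = 1.2 l_c t F_u ≤ 2.4 d t F_u; upper limit = 2.4 × 12 × 20 × 450 / 1000 = 259.2 kN.
Edge bolt: l_c = 20 − 14/2 = 13 mm → 1.2 × 13 × 20 × 450 / 1000 = 140.4 → r_n = 140.4 kN.
Interior bolts: l_c = 40 − 14 = 26 mm → 1.2 × 26 × 20 × 450 / 1000 = 280.8 → r_n = 259.2 kN.
R_n = 2 × 140.4 + 6 × 259.2 = 1836 kN.
Design strength φR_n = 0.75 × 1836 = 1380 kN.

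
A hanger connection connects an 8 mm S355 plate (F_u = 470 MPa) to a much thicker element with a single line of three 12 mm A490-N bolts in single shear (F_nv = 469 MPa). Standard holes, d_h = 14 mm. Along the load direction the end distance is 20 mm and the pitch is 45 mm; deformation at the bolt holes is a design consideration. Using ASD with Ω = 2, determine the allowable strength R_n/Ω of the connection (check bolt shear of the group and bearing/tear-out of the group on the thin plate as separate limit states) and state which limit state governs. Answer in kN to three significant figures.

Bolt shear: A_b = π·12²/4 = 113.1 mm²; R_n = 469 × 113.1 × 3 × 1 / 1000 = 159.1 kN → 159.1 / 2 = 79.6 kN.
Bearing (1.2 l_c t F_u ≤ 2.4 d t F_u): upper limit = 2.4·12·8·470 / 1000 = 108.3 kN.
  Edge l_c = 20 − 14/2 = 13 → r_n = 58.66 kN; interior l_c = 45 − 14 = 31 → r_n = 108.3 kN.
  R_n,bearing = 1·58.66 + 2·108.3 = 275.2 kN → 275.2 / 2 = 138 kN.
Bolt shear governs: 79.6 kN.

79.6 kN (bolt shear governs)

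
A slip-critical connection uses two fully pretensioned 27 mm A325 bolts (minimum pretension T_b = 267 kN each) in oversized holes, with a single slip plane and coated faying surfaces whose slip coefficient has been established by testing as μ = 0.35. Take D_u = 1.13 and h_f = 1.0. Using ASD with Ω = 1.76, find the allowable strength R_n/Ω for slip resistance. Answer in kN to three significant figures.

120 kN

R_n = μ · D_u · h_f · T_b · n_s · n_b = 0.35 × 1.13 × 1.0 × 267 × 1 × 2 = 211.2 kN.
Allowable strength R_n/Ω = 211.2 / 1.76 = 120 kN.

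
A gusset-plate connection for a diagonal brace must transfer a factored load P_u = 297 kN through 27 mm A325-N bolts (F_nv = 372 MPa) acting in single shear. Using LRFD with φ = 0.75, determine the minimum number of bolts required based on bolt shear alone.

2 bolts

A_b = π·27²/4 = 572.6 mm².
Per-bolt design strength φR_n = 0.75 × 372 × 572.6 × 1 / 1000 = 159.7 kN.
n ≥ 297 / 159.7 = 1.859 → use 2 bolts.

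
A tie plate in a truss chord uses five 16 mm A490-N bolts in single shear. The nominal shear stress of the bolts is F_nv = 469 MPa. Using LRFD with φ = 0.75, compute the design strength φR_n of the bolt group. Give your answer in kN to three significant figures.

354 kN

A_b = π × 16² / 4 = 201.1 mm².
R_n = F_nv · A_b · n · n_s = 469 × 201.1 × 5 × 1 / 1000 = 471.5 kN.
Design strength φR_n = 0.75 × 471.5 = 354 kN.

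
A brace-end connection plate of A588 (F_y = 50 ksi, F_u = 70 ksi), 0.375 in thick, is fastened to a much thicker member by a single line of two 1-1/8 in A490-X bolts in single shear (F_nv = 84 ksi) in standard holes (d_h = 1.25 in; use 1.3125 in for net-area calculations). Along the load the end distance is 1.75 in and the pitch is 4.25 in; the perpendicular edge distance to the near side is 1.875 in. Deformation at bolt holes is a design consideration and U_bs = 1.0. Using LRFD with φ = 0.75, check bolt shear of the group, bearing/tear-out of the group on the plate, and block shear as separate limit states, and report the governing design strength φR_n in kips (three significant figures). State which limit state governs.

Bolt shear: A_b = π·1.125²/4 = 0.994 in²; R_n = 84 × 0.994 × 2 × 1 = 167 kips → 0.75 × 167 = 125 kips.
Bearing: edge l_c = 1.125, r_n = 35.44 kips; interior l_c = 3, r_n = 70.88 kips; R_n = 35.44 + 1·70.88 = 106.3 kips → 79.7 kips.
Block shear: A_gv = 2.25, A_nv = 1.512, A_nt = 0.457 in²; R_n = min(0.6F_uA_nv, 0.6F_yA_gv) + U_bs·F_u·A_nt = 95.48 kips → 71.6 kips.
Block shear governs: 71.6 kips.

71.6 kips (block shear governs)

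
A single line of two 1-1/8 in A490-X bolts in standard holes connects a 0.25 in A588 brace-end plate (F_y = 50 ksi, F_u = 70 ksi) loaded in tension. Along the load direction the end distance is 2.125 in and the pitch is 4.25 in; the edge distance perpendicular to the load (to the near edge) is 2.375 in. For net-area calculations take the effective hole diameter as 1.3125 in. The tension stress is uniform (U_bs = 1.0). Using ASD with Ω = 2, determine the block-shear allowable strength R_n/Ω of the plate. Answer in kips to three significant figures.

Shear plane L_v = 2.125 + 1·4.25 = 6.375 in; A_gv = 6.375 × 0.25 = 1.594 in².
A_nv = (6.375 − 1.5·1.3125) × 0.25 = 1.102 in².
A_nt = (2.375 − 0.5·1.3125) × 0.25 = 0.4297 in².
0.6 F_u A_nv = 46.27 kips; 0.6 F_y A_gv = 47.81 kips → shear rupture governs the shear term.
R_n = 46.27 + 1.0 × 70 × 0.4297 = 76.34 kips.
Allowable strength R_n/Ω = 76.34 / 2 = 38.2 kips.

38.2 kips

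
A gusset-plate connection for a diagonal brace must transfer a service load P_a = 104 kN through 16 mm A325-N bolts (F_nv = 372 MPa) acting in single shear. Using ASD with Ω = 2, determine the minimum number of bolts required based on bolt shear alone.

A_b = π·16²/4 = 201.1 mm².
Per-bolt allowable strength R_n/Ω = 372 × 201.1 × 1 / 1000 / 2 = 37.4 kN.
n ≥ 104 / 37.4 = 2.781 → use 3 bolts.

3 bolts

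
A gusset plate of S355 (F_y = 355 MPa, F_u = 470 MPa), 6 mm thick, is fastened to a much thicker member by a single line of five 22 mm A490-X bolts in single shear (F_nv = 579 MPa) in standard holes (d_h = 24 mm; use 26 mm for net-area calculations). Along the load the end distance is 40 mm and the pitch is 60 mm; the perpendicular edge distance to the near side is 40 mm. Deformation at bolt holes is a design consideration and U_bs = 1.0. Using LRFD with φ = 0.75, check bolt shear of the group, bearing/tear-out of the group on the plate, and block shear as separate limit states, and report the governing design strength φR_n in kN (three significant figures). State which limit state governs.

Bolt shear: A_b = π·22²/4 = 380.1 mm²; R_n = 579 × 380.1 × 5 × 1 / 1000 = 1100 kN → 0.75 × 1100 = 825 kN.
Bearing: edge l_c = 28, r_n = 94.75 kN; interior l_c = 36, r_n = 121.8 kN; R_n = 94.75 + 4·121.8 = 582 kN → 437 kN.
Block shear: A_gv = 1680, A_nv = 978, A_nt = 162 mm²; R_n = min(0.6F_uA_nv, 0.6F_yA_gv) + U_bs·F_u·A_nt = 351.9 kN → 264 kN.
Block shear governs: 264 kN.

264 kN (block shear governs)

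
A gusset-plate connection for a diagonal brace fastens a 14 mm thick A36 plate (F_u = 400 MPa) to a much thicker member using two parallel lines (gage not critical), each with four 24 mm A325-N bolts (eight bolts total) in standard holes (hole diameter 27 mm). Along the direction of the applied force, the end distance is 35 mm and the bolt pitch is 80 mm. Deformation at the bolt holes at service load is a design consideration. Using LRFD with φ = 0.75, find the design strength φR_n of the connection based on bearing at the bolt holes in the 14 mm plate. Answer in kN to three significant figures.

1670 kN

Per bolt r_n = 1.2 l_c t F_u ≤ 2.4 d t F_u; upper limit = 2.4 × 24 × 14 × 400 / 1000 = 322.6 kN.
Edge bolt: l_c = 35 − 27/2 = 21.5 mm → 1.2 × 21.5 × 14 × 400 / 1000 = 144.5 → r_n = 144.5 kN.
Interior bolts: l_c = 80 − 27 = 53 mm → 1.2 × 53 × 14 × 400 / 1000 = 356.2 → r_n = 322.6 kN.
R_n = 2 × 144.5 + 6 × 322.6 = 2224 kN.
Design strength φR_n = 0.75 × 2224 = 1670 kN.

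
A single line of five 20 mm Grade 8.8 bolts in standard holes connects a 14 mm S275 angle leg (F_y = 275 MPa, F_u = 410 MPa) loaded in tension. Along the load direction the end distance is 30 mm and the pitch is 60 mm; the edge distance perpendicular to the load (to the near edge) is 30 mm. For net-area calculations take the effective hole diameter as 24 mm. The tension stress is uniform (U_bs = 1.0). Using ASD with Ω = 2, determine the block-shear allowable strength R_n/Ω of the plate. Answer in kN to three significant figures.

331 kN

Shear plane L_v = 30 + 4·60 = 270 mm; A_gv = 270 × 14 = 3780 mm².
A_nv = (270 − 4.5·24) × 14 = 2268 mm².
A_nt = (30 − 0.5·24) × 14 = 252 mm².
0.6 F_u A_nv = 557.9 kN; 0.6 F_y A_gv = 623.7 kN → shear rupture governs the shear term.
R_n = 557.9 + 1.0 × 410 × 252 / 1000 = 661.2 kN.
Allowable strength R_n/Ω = 661.2 / 2 = 331 kN.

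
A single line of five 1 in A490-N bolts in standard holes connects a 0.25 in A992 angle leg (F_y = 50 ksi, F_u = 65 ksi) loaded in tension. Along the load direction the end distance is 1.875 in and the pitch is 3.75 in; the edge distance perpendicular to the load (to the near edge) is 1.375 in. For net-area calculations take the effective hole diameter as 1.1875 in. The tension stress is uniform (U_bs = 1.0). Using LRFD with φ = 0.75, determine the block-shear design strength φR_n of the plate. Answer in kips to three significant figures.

93.8 kips

Shear plane L_v = 1.875 + 4·3.75 = 16.88 in; A_gv = 16.88 × 0.25 = 4.219 in².
A_nv = (16.88 − 4.5·1.1875) × 0.25 = 2.883 in².
A_nt = (1.375 − 0.5·1.1875) × 0.25 = 0.1953 in².
0.6 F_u A_nv = 112.4 kips; 0.6 F_y A_gv = 126.6 kips → shear rupture governs the shear term.
R_n = 112.4 + 1.0 × 65 × 0.1953 = 125.1 kips.
Design strength φR_n = 0.75 × 125.1 = 93.8 kips.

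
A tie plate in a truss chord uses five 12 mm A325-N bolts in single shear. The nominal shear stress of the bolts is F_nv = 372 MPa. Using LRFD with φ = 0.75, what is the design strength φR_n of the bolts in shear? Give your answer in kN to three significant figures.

158 kN

A_b = π × 12² / 4 = 113.1 mm².
R_n = F_nv · A_b · n · n_s = 372 × 113.1 × 5 × 1 / 1000 = 210.4 kN.
Design strength φR_n = 0.75 × 210.4 = 158 kN.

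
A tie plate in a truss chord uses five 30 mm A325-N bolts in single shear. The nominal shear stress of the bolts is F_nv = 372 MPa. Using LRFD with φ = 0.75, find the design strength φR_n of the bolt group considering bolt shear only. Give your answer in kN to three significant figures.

A_b = π × 30² / 4 = 706.9 mm².
R_n = F_nv · A_b · n · n_s = 372 × 706.9 × 5 × 1 / 1000 = 1315 kN.
Design strength φR_n = 0.75 × 1315 = 986 kN.

986 kN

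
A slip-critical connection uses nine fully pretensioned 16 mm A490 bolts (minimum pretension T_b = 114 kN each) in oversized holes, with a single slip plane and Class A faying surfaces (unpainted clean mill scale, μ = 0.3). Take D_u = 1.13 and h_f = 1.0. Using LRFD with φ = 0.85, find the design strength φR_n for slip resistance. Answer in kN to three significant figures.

R_n = μ · D_u · h_f · T_b · n_s · n_b = 0.3 × 1.13 × 1.0 × 114 × 1 × 9 = 347.8 kN.
Design strength φR_n = 0.85 × 347.8 = 296 kN.

296 kN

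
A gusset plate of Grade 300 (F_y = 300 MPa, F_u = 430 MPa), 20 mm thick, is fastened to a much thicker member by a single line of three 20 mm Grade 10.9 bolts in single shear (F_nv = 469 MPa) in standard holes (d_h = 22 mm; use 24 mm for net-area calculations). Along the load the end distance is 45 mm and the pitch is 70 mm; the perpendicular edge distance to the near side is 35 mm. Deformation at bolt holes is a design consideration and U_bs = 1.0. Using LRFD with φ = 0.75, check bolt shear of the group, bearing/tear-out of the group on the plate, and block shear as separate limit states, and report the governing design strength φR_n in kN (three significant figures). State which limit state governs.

Bolt shear: A_b = π·20²/4 = 314.2 mm²; R_n = 469 × 314.2 × 3 × 1 / 1000 = 442 kN → 0.75 × 442 = 332 kN.
Bearing: edge l_c = 34, r_n = 350.9 kN; interior l_c = 48, r_n = 412.8 kN; R_n = 350.9 + 2·412.8 = 1176 kN → 882 kN.
Block shear: A_gv = 3700, A_nv = 2500, A_nt = 460 mm²; R_n = min(0.6F_uA_nv, 0.6F_yA_gv) + U_bs·F_u·A_nt = 842.8 kN → 632 kN.
Bolt shear governs: 332 kN.

332 kN (bolt shear governs)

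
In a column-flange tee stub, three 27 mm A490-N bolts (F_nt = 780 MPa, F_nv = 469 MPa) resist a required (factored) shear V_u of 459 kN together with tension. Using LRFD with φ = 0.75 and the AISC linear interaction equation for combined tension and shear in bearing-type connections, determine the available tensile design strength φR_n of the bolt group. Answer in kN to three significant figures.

A_b = π·27²/4 = 572.6 mm²; f_rv = 459 × 1000 / (3 × 572.6) = 267.2 MPa.
F'_nt = 1.3 F_nt − (F_nt / φF_nv) f_rv = 1.3·780 − (780/(0.75·469))·267.2 = 421.4 MPa, capped at F_nt → F'_nt = 421.4 MPa.
R_n = F'_nt · A_b · n = 421.4 × 572.6 × 3 / 1000 = 723.9 kN.
Design strength φR_n = 0.75 × 723.9 = 543 kN.

543 kN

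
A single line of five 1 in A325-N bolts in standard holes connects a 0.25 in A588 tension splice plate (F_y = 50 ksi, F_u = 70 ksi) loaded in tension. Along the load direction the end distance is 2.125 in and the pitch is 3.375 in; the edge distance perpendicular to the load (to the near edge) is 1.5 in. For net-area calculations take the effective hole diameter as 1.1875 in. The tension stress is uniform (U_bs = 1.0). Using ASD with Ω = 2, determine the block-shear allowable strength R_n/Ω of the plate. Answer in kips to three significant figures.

61.9 kips

Shear plane L_v = 2.125 + 4·3.375 = 15.62 in; A_gv = 15.62 × 0.25 = 3.906 in².
A_nv = (15.62 − 4.5·1.1875) × 0.25 = 2.57 in².
A_nt = (1.5 − 0.5·1.1875) × 0.25 = 0.2266 in².
0.6 F_u A_nv = 108 kips; 0.6 F_y A_gv = 117.2 kips → shear rupture governs the shear term.
R_n = 108 + 1.0 × 70 × 0.2266 = 123.8 kips.
Allowable strength R_n/Ω = 123.8 / 2 = 61.9 kips.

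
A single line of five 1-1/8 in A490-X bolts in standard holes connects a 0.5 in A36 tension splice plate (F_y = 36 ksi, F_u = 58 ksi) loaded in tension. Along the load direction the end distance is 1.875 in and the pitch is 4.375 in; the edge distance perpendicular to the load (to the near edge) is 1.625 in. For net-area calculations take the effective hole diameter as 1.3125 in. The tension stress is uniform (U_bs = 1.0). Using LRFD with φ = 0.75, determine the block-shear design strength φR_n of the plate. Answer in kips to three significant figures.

178 kips

Shear plane L_v = 1.875 + 4·4.375 = 19.38 in; A_gv = 19.38 × 0.5 = 9.688 in².
A_nv = (19.38 − 4.5·1.3125) × 0.5 = 6.734 in².
A_nt = (1.625 − 0.5·1.3125) × 0.5 = 0.4844 in².
0.6 F_u A_nv = 234.4 kips; 0.6 F_y A_gv = 209.2 kips → shear yielding governs the shear term.
R_n = 209.2 + 1.0 × 58 × 0.4844 = 237.3 kips.
Design strength φR_n = 0.75 × 237.3 = 178 kips.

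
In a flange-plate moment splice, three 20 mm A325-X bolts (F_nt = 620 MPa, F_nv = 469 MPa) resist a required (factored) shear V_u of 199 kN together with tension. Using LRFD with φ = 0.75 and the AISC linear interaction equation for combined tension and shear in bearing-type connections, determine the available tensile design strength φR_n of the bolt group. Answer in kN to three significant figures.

307 kN

A_b = π·20²/4 = 314.2 mm²; f_rv = 199 × 1000 / (3 × 314.2) = 211.1 MPa.
F'_nt = 1.3 F_nt − (F_nt / φF_nv) f_rv = 1.3·620 − (620/(0.75·469))·211.1 = 433.8 MPa, capped at F_nt → F'_nt = 433.8 MPa.
R_n = F'_nt · A_b · n = 433.8 × 314.2 × 3 / 1000 = 408.9 kN.
Design strength φR_n = 0.75 × 408.9 = 307 kN.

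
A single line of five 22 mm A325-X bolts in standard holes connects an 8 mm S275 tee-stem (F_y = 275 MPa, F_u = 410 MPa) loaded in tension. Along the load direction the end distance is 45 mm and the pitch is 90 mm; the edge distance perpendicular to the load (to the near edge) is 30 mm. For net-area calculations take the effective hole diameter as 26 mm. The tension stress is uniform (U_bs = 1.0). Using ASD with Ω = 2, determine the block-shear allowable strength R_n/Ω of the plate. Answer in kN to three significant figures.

295 kN

Shear plane L_v = 45 + 4·90 = 405 mm; A_gv = 405 × 8 = 3240 mm².
A_nv = (405 − 4.5·26) × 8 = 2304 mm².
A_nt = (30 − 0.5·26) × 8 = 136 mm².
0.6 F_u A_nv = 566.8 kN; 0.6 F_y A_gv = 534.6 kN → shear yielding governs the shear term.
R_n = 534.6 + 1.0 × 410 × 136 / 1000 = 590.4 kN.
Allowable strength R_n/Ω = 590.4 / 2 = 295 kN.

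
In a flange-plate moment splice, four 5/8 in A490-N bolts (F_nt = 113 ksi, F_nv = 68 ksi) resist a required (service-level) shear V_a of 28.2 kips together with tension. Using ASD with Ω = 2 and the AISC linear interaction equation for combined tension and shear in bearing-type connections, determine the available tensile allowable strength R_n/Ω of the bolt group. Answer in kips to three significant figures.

A_b = π·0.625²/4 = 0.3068 in²; f_rv = 28.2 / (4 × 0.3068) = 22.98 ksi.
F'_nt = 1.3 F_nt − (Ω F_nt / F_nv) f_rv = 1.3·113 − (2·113/68)·22.98 = 70.53 ksi, capped at F_nt → F'_nt = 70.53 ksi.
R_n = F'_nt · A_b · n = 70.53 × 0.3068 × 4 = 86.55 kips.
Allowable strength R_n/Ω = 86.55 / 2 = 43.3 kips.

43.3 kips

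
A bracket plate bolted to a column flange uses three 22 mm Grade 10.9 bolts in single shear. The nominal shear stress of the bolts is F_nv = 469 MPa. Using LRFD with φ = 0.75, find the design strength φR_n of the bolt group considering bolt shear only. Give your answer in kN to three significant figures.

401 kN

A_b = π × 22² / 4 = 380.1 mm².
R_n = F_nv · A_b · n · n_s = 469 × 380.1 × 3 × 1 / 1000 = 534.8 kN.
Design strength φR_n = 0.75 × 534.8 = 401 kN.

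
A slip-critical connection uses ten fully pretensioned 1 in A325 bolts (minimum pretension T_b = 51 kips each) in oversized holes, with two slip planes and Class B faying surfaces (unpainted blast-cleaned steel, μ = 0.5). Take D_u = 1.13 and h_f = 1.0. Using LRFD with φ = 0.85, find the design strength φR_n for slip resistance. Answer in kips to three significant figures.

490 kips

R_n = μ · D_u · h_f · T_b · n_s · n_b = 0.5 × 1.13 × 1.0 × 51 × 2 × 10 = 576.3 kips.
Design strength φR_n = 0.85 × 576.3 = 490 kips.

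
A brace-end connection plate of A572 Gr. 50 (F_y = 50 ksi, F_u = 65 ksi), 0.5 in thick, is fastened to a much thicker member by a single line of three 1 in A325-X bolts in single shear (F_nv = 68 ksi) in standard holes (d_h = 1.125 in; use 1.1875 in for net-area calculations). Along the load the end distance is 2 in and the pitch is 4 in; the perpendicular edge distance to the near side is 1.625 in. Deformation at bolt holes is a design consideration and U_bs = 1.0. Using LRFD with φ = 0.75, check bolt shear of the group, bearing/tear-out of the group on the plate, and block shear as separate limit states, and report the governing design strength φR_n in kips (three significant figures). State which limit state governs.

120 kips (bolt shear governs)

Bolt shear: A_b = π·1²/4 = 0.7854 in²; R_n = 68 × 0.7854 × 3 × 1 = 160.2 kips → 0.75 × 160.2 = 120 kips.
Bearing: edge l_c = 1.438, r_n = 56.06 kips; interior l_c = 2.875, r_n = 78 kips; R_n = 56.06 + 2·78 = 212.1 kips → 159 kips.
Block shear: A_gv = 5, A_nv = 3.516, A_nt = 0.5156 in²; R_n = min(0.6F_uA_nv, 0.6F_yA_gv) + U_bs·F_u·A_nt = 170.6 kips → 128 kips.
Bolt shear governs: 120 kips.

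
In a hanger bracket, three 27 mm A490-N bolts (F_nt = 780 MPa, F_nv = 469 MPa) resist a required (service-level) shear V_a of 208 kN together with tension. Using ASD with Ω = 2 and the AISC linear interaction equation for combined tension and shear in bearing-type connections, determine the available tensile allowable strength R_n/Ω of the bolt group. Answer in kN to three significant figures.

A_b = π·27²/4 = 572.6 mm²; f_rv = 208 × 1000 / (3 × 572.6) = 121.1 MPa.
F'_nt = 1.3 F_nt − (Ω F_nt / F_nv) f_rv = 1.3·780 − (2·780/469)·121.1 = 611.2 MPa, capped at F_nt → F'_nt = 611.2 MPa.
R_n = F'_nt · A_b · n = 611.2 × 572.6 × 3 / 1000 = 1050 kN.
Allowable strength R_n/Ω = 1050 / 2 = 525 kN.

525 kN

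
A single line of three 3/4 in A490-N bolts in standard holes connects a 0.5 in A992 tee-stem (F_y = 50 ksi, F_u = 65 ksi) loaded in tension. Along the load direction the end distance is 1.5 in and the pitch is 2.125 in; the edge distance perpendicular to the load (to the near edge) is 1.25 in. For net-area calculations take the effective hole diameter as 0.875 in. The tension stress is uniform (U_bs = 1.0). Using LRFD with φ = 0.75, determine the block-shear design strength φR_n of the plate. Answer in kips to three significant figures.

71.9 kips

Shear plane L_v = 1.5 + 2·2.125 = 5.75 in; A_gv = 5.75 × 0.5 = 2.875 in².
A_nv = (5.75 − 2.5·0.875) × 0.5 = 1.781 in².
A_nt = (1.25 − 0.5·0.875) × 0.5 = 0.4062 in².
0.6 F_u A_nv = 69.47 kips; 0.6 F_y A_gv = 86.25 kips → shear rupture governs the shear term.
R_n = 69.47 + 1.0 × 65 × 0.4062 = 95.88 kips.
Design strength φR_n = 0.75 × 95.88 = 71.9 kips.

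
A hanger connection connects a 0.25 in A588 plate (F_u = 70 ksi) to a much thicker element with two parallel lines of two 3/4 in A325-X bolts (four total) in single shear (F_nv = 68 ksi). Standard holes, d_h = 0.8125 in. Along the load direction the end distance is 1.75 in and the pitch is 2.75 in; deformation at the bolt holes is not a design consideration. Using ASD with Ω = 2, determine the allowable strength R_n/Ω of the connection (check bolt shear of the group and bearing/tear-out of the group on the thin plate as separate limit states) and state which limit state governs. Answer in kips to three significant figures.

60.1 kips (bolt shear governs)

Bolt shear: A_b = π·0.75²/4 = 0.4418 in²; R_n = 68 × 0.4418 × 4 × 1 = 120.2 kips → 120.2 / 2 = 60.1 kips.
Bearing (1.5 l_c t F_u ≤ 3.0 d t F_u): upper limit = 3.0·0.75·0.25·70 = 39.38 kips.
  Edge l_c = 1.75 − 0.8125/2 = 1.344 → r_n = 35.27 kips; interior l_c = 2.75 − 0.8125 = 1.938 → r_n = 39.38 kips.
  R_n,bearing = 2·35.27 + 2·39.38 = 149.3 kips → 149.3 / 2 = 74.6 kips.
Bolt shear governs: 60.1 kips.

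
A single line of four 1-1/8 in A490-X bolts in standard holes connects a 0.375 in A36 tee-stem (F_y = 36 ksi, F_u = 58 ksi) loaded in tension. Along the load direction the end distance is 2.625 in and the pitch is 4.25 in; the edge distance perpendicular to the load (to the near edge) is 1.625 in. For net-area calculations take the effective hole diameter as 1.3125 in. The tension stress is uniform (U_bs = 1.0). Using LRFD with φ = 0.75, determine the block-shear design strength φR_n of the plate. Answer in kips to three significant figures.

Shear plane L_v = 2.625 + 3·4.25 = 15.38 in; A_gv = 15.38 × 0.375 = 5.766 in².
A_nv = (15.38 − 3.5·1.3125) × 0.375 = 4.043 in².
A_nt = (1.625 − 0.5·1.3125) × 0.375 = 0.3633 in².
0.6 F_u A_nv = 140.7 kips; 0.6 F_y A_gv = 124.5 kips → shear yielding governs the shear term.
R_n = 124.5 + 1.0 × 58 × 0.3633 = 145.6 kips.
Design strength φR_n = 0.75 × 145.6 = 109 kips.

109 kips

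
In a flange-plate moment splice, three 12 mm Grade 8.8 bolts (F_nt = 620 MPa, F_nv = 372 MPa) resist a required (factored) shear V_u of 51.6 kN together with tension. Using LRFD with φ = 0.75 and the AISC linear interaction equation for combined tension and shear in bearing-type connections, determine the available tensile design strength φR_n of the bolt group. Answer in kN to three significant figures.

A_b = π·12²/4 = 113.1 mm²; f_rv = 51.6 × 1000 / (3 × 113.1) = 152.1 MPa.
F'_nt = 1.3 F_nt − (F_nt / φF_nv) f_rv = 1.3·620 − (620/(0.75·372))·152.1 = 468 MPa, capped at F_nt → F'_nt = 468 MPa.
R_n = F'_nt · A_b · n = 468 × 113.1 × 3 / 1000 = 158.8 kN.
Design strength φR_n = 0.75 × 158.8 = 119 kN.

119 kN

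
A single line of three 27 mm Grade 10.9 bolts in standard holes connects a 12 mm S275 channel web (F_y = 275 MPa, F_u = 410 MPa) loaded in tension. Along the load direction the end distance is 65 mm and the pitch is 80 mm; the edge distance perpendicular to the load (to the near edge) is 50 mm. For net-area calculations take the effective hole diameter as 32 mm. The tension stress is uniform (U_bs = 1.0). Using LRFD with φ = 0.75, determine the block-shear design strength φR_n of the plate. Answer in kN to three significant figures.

446 kN

Shear plane L_v = 65 + 2·80 = 225 mm; A_gv = 225 × 12 = 2700 mm².
A_nv = (225 − 2.5·32) × 12 = 1740 mm².
A_nt = (50 − 0.5·32) × 12 = 408 mm².
0.6 F_u A_nv = 428 kN; 0.6 F_y A_gv = 445.5 kN → shear rupture governs the shear term.
R_n = 428 + 1.0 × 410 × 408 / 1000 = 595.3 kN.
Design strength φR_n = 0.75 × 595.3 = 446 kN.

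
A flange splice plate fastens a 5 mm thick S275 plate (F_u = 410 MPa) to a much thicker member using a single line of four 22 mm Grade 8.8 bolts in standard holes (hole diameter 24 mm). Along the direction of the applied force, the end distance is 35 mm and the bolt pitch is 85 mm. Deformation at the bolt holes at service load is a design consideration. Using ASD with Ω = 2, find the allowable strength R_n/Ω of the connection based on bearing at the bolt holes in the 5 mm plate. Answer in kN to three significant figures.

191 kN

Per bolt r_n = 1.2 l_c t F_u ≤ 2.4 d t F_u; upper limit = 2.4 × 22 × 5 × 410 / 1000 = 108.2 kN.
Edge bolt: l_c = 35 − 24/2 = 23 mm → 1.2 × 23 × 5 × 410 / 1000 = 56.58 → r_n = 56.58 kN.
Interior bolts: l_c = 85 − 24 = 61 mm → 1.2 × 61 × 5 × 410 / 1000 = 150.1 → r_n = 108.2 kN.
R_n = 1 × 56.58 + 3 × 108.2 = 381.3 kN.
Allowable strength R_n/Ω = 381.3 / 2 = 191 kN.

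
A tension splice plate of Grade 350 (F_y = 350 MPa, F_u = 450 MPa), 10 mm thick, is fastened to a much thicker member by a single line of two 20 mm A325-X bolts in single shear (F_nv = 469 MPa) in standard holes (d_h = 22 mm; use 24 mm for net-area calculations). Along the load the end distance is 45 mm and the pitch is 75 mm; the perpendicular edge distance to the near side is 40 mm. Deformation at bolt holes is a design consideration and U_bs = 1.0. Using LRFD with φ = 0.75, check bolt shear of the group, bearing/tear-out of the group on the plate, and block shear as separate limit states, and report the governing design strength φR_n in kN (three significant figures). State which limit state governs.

Bolt shear: A_b = π·20²/4 = 314.2 mm²; R_n = 469 × 314.2 × 2 × 1 / 1000 = 294.7 kN → 0.75 × 294.7 = 221 kN.
Bearing: edge l_c = 34, r_n = 183.6 kN; interior l_c = 53, r_n = 216 kN; R_n = 183.6 + 1·216 = 399.6 kN → 300 kN.
Block shear: A_gv = 1200, A_nv = 840, A_nt = 280 mm²; R_n = min(0.6F_uA_nv, 0.6F_yA_gv) + U_bs·F_u·A_nt = 352.8 kN → 265 kN.
Bolt shear governs: 221 kN.

221 kN (bolt shear governs)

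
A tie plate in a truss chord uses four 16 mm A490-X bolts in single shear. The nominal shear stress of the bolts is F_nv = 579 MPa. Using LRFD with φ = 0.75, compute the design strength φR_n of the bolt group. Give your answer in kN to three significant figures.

A_b = π × 16² / 4 = 201.1 mm².
R_n = F_nv · A_b · n · n_s = 579 × 201.1 × 4 × 1 / 1000 = 465.7 kN.
Design strength φR_n = 0.75 × 465.7 = 349 kN.

349 kN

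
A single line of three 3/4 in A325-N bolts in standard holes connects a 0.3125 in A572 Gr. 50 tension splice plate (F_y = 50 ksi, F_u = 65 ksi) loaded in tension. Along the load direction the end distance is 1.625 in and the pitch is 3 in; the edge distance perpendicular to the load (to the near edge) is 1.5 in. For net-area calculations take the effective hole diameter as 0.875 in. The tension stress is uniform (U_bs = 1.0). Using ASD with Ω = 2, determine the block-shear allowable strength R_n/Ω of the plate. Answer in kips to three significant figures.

Shear plane L_v = 1.625 + 2·3 = 7.625 in; A_gv = 7.625 × 0.3125 = 2.383 in².
A_nv = (7.625 − 2.5·0.875) × 0.3125 = 1.699 in².
A_nt = (1.5 − 0.5·0.875) × 0.3125 = 0.332 in².
0.6 F_u A_nv = 66.27 kips; 0.6 F_y A_gv = 71.48 kips → shear rupture governs the shear term.
R_n = 66.27 + 1.0 × 65 × 0.332 = 87.85 kips.
Allowable strength R_n/Ω = 87.85 / 2 = 43.9 kips.

43.9 kips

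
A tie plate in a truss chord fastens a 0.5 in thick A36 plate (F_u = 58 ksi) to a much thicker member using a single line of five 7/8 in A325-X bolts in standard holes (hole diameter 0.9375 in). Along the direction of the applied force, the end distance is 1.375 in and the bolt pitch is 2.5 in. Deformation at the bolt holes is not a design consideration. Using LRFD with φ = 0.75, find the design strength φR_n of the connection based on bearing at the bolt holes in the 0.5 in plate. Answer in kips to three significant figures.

Per bolt r_n = 1.5 l_c t F_u ≤ 3.0 d t F_u; upper limit = 3.0 × 0.875 × 0.5 × 58 = 76.12 kips.
Edge bolt: l_c = 1.375 − 0.9375/2 = 0.9062 in → 1.5 × 0.9062 × 0.5 × 58 = 39.42 → r_n = 39.42 kips.
Interior bolts: l_c = 2.5 − 0.9375 = 1.562 in → 1.5 × 1.562 × 0.5 × 58 = 67.97 → r_n = 67.97 kips.
R_n = 1 × 39.42 + 4 × 67.97 = 311.3 kips.
Design strength φR_n = 0.75 × 311.3 = 233 kips.

233 kips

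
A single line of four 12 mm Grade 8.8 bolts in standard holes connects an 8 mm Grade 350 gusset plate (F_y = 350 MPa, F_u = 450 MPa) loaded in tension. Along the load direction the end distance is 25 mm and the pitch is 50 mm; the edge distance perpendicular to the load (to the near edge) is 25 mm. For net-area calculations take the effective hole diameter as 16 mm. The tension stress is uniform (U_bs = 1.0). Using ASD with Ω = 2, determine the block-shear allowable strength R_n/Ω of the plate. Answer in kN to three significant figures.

159 kN

Shear plane L_v = 25 + 3·50 = 175 mm; A_gv = 175 × 8 = 1400 mm².
A_nv = (175 − 3.5·16) × 8 = 952 mm².
A_nt = (25 − 0.5·16) × 8 = 136 mm².
0.6 F_u A_nv = 257 kN; 0.6 F_y A_gv = 294 kN → shear rupture governs the shear term.
R_n = 257 + 1.0 × 450 × 136 / 1000 = 318.2 kN.
Allowable strength R_n/Ω = 318.2 / 2 = 159 kN.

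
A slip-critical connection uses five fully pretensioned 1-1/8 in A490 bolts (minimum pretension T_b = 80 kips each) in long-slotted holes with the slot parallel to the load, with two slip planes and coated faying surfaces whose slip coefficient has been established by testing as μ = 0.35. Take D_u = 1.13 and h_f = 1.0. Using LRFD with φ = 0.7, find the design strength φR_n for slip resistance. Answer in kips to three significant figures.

221 kips

R_n = μ · D_u · h_f · T_b · n_s · n_b = 0.35 × 1.13 × 1.0 × 80 × 2 × 5 = 316.4 kips.
Design strength φR_n = 0.7 × 316.4 = 221 kips.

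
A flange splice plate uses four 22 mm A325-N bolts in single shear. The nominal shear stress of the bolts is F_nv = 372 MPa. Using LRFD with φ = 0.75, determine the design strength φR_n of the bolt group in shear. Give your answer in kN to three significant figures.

424 kN

A_b = π × 22² / 4 = 380.1 mm².
R_n = F_nv · A_b · n · n_s = 372 × 380.1 × 4 × 1 / 1000 = 565.6 kN.
Design strength φR_n = 0.75 × 565.6 = 424 kN.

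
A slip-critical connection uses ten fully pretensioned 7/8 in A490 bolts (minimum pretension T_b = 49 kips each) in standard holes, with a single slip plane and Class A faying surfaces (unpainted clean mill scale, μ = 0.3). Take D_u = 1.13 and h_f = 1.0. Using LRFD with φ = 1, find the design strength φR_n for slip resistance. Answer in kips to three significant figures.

166 kips

R_n = μ · D_u · h_f · T_b · n_s · n_b = 0.3 × 1.13 × 1.0 × 49 × 1 × 10 = 166.1 kips.
Design strength φR_n = 1 × 166.1 = 166 kips.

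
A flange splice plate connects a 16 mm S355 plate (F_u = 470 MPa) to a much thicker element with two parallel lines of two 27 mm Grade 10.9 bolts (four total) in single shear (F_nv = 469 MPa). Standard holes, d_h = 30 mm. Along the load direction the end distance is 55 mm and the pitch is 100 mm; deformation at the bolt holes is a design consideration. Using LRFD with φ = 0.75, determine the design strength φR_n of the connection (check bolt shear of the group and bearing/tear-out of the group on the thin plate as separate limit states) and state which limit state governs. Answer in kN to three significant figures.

806 kN (bolt shear governs)

Bolt shear: A_b = π·27²/4 = 572.6 mm²; R_n = 469 × 572.6 × 4 × 1 / 1000 = 1074 kN → 0.75 × 1074 = 806 kN.
Bearing (1.2 l_c t F_u ≤ 2.4 d t F_u): upper limit = 2.4·27·16·470 / 1000 = 487.3 kN.
  Edge l_c = 55 − 30/2 = 40 → r_n = 361 kN; interior l_c = 100 − 30 = 70 → r_n = 487.3 kN.
  R_n,bearing = 2·361 + 2·487.3 = 1697 kN → 0.75 × 1697 = 1270 kN.
Bolt shear governs: 806 kN.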